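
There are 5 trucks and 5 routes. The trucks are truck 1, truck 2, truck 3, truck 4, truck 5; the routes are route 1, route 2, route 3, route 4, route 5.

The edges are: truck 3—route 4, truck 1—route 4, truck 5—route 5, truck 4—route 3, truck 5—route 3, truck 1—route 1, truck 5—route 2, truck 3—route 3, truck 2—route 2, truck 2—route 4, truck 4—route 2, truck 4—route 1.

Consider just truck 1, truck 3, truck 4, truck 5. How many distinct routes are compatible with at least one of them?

5

The union of neighbours of {truck 1, truck 3, truck 4, truck 5} is {route 1, route 2, route 3, route 4, route 5}, which has 5 elements.
Since |N(S)| = 5 ≥ |S| = 4, Hall's condition holds for this subset.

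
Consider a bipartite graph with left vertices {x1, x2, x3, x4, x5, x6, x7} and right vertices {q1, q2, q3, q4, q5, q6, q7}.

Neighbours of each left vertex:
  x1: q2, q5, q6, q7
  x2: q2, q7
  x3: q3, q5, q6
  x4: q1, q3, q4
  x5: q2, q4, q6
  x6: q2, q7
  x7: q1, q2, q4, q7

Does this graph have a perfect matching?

Yes

One maximum matching: x1→q5, x2→q7, x3→q3, x4→q1, x5→q6, x6→q2, x7→q4.
Every left vertex is matched, so this is a perfect matching.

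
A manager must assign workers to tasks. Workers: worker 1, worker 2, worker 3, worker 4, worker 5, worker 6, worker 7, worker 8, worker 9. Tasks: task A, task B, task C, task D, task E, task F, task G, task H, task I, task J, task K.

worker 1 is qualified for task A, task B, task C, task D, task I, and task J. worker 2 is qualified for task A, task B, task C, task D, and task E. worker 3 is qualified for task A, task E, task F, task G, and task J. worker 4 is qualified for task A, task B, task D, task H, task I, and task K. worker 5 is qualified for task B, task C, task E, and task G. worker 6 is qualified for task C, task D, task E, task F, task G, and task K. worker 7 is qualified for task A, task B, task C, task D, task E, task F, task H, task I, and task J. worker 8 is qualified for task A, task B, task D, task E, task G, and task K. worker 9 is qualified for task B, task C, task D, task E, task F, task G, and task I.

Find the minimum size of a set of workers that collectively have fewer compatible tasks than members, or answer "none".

none

A matching saturating every worker exists, for instance worker 1→task I, worker 2→task C, worker 3→task E, worker 4→task H, worker 5→task B, worker 6→task G, worker 7→task A, worker 8→task D, worker 9→task F.
By Hall's marriage theorem, this means |N(S)| ≥ |S| for every subset S, so no violating subset exists.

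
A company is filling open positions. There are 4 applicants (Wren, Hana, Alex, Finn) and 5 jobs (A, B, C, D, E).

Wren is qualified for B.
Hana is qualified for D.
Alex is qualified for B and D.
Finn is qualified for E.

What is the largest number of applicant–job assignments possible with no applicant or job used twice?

A valid assignment of size 3: Wren→B, Hana→D, Finn→E.
The set {Wren, Hana, Alex} has only 2 neighbours ({B, D}), so by Hall's theorem at most 3 of the 4 applicants can be matched.

3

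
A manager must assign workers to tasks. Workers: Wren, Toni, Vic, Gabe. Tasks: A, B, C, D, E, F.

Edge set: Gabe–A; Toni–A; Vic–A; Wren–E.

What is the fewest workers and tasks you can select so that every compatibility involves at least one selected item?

2

The 2 edges Wren–E, Toni–A form a matching, so any vertex cover needs at least 2 vertices (one per matched edge).
Conversely {Wren, A} meets every edge and has exactly 2 vertices, so 2 is optimal.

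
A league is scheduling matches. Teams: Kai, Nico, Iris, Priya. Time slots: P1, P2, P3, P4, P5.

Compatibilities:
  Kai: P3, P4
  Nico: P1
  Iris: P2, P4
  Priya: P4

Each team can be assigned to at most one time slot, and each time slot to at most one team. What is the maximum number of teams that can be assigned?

4

One maximum matching: Kai→P3, Nico→P1, Iris→P2, Priya→P4.
This saturates every team, so 4 is the maximum.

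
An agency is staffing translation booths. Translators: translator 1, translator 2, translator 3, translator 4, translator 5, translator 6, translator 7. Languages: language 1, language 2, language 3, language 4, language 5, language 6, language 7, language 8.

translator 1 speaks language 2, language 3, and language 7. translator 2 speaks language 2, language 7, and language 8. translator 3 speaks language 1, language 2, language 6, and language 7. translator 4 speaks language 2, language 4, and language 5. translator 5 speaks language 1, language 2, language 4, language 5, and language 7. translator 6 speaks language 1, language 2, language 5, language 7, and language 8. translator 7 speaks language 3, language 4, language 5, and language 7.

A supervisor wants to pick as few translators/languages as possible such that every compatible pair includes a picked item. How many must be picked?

{translator 1, translator 2, translator 3, translator 4, translator 5, translator 6, translator 7} is a vertex cover of size 7: every edge has an endpoint in this set.
No smaller cover exists because translator 1–language 3, translator 2–language 8, translator 3–language 6, translator 4–language 4, translator 5–language 2, translator 6–language 1, translator 7–language 7 is a matching of size 7, and a cover must include an endpoint of each of these disjoint edges (König's theorem).

7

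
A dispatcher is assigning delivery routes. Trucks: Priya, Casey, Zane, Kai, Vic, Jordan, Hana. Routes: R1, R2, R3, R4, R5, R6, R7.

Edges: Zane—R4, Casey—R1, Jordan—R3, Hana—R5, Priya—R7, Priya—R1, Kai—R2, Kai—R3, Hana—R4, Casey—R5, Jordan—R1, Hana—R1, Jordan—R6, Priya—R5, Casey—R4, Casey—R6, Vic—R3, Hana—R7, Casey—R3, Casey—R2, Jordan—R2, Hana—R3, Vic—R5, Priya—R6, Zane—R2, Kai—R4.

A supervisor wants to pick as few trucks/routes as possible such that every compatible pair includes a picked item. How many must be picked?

A maximum matching has 7 edges (e.g. Priya–R7, Casey–R1, Zane–R4, Kai–R2, Vic–R5, Jordan–R6, Hana–R3).
By König's theorem the minimum vertex cover has the same size. One such cover is {Priya, Casey, Zane, Kai, Vic, Jordan, Hana}.

7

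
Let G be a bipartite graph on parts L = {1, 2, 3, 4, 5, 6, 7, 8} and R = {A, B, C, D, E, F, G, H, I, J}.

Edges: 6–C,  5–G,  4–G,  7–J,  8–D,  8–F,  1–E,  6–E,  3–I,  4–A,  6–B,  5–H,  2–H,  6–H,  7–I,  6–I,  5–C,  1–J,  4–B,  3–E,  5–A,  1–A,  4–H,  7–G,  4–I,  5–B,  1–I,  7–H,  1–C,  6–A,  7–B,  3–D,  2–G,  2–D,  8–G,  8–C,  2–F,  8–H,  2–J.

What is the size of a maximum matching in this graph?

One maximum matching: 1–I, 2–J, 3–D, 4–B, 5–A, 6–E, 7–H, 8–G.
This saturates every left vertex, so 8 is the maximum.

8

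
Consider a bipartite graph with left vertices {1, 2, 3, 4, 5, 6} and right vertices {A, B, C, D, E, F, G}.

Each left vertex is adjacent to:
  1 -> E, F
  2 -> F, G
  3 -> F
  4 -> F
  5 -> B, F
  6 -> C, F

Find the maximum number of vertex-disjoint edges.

For example, pair 1–E, 2–G, 3–F, 5–B, 6–C.
The set {3, 4} has only 1 neighbour ({F}), so by Hall's theorem at most 5 of the 6 left vertices can be matched.

5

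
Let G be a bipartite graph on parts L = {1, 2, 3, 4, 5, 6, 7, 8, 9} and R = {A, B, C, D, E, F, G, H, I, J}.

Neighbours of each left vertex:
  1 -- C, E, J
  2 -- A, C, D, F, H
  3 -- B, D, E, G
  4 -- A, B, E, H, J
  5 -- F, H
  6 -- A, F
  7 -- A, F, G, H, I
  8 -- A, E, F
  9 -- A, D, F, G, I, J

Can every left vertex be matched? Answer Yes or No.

Yes

A valid assignment of size 9: 1→E, 2→C, 3→D, 4→B, 5→H, 6→A, 7→G, 8→F, 9→J.
Every left vertex is matched, so this matching saturates all of them.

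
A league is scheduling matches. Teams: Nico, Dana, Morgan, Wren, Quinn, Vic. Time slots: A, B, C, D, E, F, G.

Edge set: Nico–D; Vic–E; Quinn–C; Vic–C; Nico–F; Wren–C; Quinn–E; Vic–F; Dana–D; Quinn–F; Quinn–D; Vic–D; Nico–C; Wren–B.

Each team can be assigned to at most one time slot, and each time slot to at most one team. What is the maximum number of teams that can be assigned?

5

A valid assignment of size 5: Nico→F, Dana→D, Wren→B, Quinn→C, Vic→E.
The set {Morgan} has only 0 neighbours (∅), so by Hall's theorem at most 5 of the 6 teams can be matched.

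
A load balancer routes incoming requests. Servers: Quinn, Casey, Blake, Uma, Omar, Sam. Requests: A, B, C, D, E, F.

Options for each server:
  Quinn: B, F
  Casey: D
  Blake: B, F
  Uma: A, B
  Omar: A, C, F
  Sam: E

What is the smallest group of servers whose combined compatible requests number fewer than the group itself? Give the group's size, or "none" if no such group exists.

A matching saturating every server exists, for instance Quinn→F, Casey→D, Blake→B, Uma→A, Omar→C, Sam→E.
By Hall's marriage theorem, this means |N(S)| ≥ |S| for every subset S, so no violating subset exists.

none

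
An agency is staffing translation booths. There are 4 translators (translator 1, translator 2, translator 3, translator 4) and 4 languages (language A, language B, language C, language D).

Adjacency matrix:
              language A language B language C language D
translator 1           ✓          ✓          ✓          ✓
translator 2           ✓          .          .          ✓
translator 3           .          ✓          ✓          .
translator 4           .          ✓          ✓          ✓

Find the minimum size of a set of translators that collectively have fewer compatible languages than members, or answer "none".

A matching saturating every translator exists, for instance translator 1→language B, translator 2→language A, translator 3→language C, translator 4→language D.
By Hall's marriage theorem, this means |N(S)| ≥ |S| for every subset S, so no violating subset exists.

none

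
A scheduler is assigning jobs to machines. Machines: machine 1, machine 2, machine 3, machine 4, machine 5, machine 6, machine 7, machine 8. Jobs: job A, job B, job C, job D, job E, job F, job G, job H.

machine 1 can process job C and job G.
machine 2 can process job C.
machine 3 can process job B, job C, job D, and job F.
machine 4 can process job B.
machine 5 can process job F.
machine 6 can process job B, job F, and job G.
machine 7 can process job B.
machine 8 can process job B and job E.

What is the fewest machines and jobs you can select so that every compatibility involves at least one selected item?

{machine 3, machine 8, job B, job C, job F, job G} is a vertex cover of size 6: every edge has an endpoint in this set.
No smaller cover exists because machine 1–job G, machine 2–job C, machine 3–job D, machine 4–job B, machine 5–job F, machine 8–job E is a matching of size 6, and a cover must include an endpoint of each of these disjoint edges (König's theorem).

6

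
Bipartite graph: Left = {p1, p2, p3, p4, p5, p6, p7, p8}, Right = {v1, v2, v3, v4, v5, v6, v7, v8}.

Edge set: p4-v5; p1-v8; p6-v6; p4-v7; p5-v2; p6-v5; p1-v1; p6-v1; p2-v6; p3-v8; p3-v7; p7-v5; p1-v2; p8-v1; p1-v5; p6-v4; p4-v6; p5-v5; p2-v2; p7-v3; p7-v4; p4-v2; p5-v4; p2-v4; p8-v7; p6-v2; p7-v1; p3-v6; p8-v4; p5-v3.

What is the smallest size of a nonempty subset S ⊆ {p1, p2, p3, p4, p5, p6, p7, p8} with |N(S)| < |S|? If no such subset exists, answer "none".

A matching saturating every left vertex exists, for instance p1→v8, p2→v4, p3→v6, p4→v5, p5→v3, p6→v2, p7→v1, p8→v7.
By Hall's marriage theorem, this means |N(S)| ≥ |S| for every subset S, so no violating subset exists.

none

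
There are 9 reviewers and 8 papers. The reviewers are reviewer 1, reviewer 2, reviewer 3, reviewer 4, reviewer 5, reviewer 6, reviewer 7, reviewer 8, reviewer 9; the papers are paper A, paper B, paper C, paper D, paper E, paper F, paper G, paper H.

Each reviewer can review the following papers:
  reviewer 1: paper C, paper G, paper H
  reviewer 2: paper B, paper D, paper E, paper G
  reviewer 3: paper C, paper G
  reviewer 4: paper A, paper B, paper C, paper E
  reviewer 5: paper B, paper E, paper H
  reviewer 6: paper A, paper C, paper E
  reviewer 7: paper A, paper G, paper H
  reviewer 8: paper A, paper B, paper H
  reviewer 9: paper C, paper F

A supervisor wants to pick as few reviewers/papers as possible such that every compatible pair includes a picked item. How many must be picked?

The 8 edges reviewer 1–paper H, reviewer 2–paper D, reviewer 3–paper G, reviewer 4–paper C, reviewer 5–paper B, reviewer 6–paper E, reviewer 7–paper A, reviewer 9–paper F form a matching, so any vertex cover needs at least 8 vertices (one per matched edge).
Conversely {reviewer 2, reviewer 9, paper A, paper B, paper C, paper E, paper G, paper H} meets every edge and has exactly 8 vertices, so 8 is optimal.

8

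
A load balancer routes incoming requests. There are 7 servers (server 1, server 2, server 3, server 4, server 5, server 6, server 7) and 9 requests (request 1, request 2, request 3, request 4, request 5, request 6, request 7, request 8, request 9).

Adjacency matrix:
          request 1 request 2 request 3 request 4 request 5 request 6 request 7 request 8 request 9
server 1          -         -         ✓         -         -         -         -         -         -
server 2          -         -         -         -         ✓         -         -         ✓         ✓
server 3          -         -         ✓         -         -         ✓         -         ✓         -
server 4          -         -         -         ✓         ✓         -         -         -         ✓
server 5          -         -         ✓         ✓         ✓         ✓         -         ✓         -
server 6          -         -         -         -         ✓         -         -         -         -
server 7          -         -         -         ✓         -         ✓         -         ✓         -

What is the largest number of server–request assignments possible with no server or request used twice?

6

For example, pair server 1-request 3, server 2-request 9, server 3-request 8, server 4-request 4, server 5-request 6, server 6-request 5.
The set {server 1, server 2, server 3, server 4, server 5, server 6, server 7} has only 6 neighbours ({request 3, request 4, request 5, request 6, request 8, request 9}), so by Hall's theorem at most 6 of the 7 servers can be matched.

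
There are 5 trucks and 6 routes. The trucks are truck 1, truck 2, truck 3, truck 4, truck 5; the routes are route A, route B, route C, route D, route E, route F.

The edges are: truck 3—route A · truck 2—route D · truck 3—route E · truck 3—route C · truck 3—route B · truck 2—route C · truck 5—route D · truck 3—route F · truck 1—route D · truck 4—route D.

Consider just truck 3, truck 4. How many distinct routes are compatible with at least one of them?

6

The union of neighbours of {truck 3, truck 4} is {route A, route B, route C, route D, route E, route F}, which has 6 elements.
Since |N(S)| = 6 ≥ |S| = 2, Hall's condition holds for this subset.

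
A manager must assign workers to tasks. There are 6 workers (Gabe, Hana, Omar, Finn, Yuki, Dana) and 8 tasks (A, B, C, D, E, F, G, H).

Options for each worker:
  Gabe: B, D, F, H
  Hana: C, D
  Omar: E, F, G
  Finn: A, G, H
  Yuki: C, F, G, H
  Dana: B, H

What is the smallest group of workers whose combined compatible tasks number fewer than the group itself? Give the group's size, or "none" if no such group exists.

A matching saturating every worker exists, for instance Gabe→F, Hana→D, Omar→E, Finn→G, Yuki→C, Dana→B.
By Hall's marriage theorem, this means |N(S)| ≥ |S| for every subset S, so no violating subset exists.

none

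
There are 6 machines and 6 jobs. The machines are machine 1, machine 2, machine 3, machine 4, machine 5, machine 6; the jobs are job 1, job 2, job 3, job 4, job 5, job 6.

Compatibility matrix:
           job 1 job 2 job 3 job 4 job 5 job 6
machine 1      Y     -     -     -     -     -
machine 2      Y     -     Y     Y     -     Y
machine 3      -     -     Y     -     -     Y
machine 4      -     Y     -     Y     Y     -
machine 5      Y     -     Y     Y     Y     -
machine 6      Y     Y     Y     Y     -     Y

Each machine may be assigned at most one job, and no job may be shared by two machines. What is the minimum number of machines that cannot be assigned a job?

0

A valid assignment of size 6: machine 1→job 1, machine 2→job 3, machine 3→job 6, machine 4→job 2, machine 5→job 5, machine 6→job 4.
All 6 machines are matched, so no larger matching exists.
That matches 6 of the 6, leaving 0 unmatched; no matching can do better.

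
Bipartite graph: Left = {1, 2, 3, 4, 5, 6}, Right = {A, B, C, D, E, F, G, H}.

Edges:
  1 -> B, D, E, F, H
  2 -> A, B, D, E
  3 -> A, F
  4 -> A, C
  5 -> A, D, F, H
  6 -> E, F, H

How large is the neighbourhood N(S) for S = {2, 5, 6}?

6

The union of neighbours of {2, 5, 6} is {A, B, D, E, F, H}, which has 6 elements.
Since |N(S)| = 6 ≥ |S| = 3, Hall's condition holds for this subset.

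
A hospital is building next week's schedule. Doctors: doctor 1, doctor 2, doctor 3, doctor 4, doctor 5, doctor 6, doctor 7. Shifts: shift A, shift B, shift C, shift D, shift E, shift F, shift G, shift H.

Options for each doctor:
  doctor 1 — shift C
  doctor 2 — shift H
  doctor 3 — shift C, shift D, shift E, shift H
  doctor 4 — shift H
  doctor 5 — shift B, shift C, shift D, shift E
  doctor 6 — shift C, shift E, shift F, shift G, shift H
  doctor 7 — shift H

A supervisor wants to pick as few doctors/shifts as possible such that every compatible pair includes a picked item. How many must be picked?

The 5 edges doctor 1–shift C, doctor 2–shift H, doctor 3–shift D, doctor 5–shift E, doctor 6–shift G form a matching, so any vertex cover needs at least 5 vertices (one per matched edge).
Conversely {doctor 1, doctor 3, doctor 5, doctor 6, shift H} meets every edge and has exactly 5 vertices, so 5 is optimal.

5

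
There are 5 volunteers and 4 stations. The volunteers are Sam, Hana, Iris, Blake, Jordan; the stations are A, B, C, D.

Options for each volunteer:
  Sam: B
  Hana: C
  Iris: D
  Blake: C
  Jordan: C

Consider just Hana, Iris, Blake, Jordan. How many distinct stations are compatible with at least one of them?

The union of neighbours of {Hana, Iris, Blake, Jordan} is {C, D}, which has 2 elements.
Since |N(S)| = 2 < |S| = 4, Hall's condition fails for this subset.

2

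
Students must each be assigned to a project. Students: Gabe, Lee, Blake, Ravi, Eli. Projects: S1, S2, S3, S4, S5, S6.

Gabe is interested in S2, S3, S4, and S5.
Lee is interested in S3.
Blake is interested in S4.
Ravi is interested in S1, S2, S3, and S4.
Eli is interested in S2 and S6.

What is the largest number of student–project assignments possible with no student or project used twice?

5

A valid assignment of size 5: Gabe-S5, Lee-S3, Blake-S4, Ravi-S1, Eli-S2.
All 5 students are matched, so no larger matching exists.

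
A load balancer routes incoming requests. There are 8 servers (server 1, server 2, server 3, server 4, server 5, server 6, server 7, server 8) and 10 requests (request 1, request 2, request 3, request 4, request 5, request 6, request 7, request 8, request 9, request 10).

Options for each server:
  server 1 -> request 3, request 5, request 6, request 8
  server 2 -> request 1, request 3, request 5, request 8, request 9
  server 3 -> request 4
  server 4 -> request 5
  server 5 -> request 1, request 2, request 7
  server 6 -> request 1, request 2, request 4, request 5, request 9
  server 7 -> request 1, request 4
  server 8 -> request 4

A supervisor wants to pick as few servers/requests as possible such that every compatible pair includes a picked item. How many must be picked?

A maximum matching has 7 edges (e.g. server 1–request 6, server 2–request 3, server 3–request 4, server 4–request 5, server 5–request 7, server 6–request 9, server 7–request 1).
By König's theorem the minimum vertex cover has the same size. One such cover is {server 1, server 2, server 4, server 5, server 6, server 7, request 4}.

7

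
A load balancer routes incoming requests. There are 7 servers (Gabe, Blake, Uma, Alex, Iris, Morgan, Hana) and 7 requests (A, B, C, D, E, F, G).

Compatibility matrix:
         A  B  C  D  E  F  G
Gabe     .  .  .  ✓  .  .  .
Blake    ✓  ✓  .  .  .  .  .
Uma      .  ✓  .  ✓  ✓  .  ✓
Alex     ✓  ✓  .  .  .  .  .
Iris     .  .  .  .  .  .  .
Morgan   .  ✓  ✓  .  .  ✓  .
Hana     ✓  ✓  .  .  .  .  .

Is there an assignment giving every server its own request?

No

The set {Blake, Alex, Iris, Hana} has only 2 neighbours ({A, B}), so by Hall's theorem at most 5 of the 7 servers can be matched.
Hence no matching covers every server.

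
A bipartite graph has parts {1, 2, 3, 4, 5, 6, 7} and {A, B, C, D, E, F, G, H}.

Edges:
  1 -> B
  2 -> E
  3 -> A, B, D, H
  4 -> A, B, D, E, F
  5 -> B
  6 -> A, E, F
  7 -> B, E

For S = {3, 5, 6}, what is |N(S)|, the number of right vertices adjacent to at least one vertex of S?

6

The union of neighbours of {3, 5, 6} is {A, B, D, E, F, H}, which has 6 elements.
Since |N(S)| = 6 ≥ |S| = 3, Hall's condition holds for this subset.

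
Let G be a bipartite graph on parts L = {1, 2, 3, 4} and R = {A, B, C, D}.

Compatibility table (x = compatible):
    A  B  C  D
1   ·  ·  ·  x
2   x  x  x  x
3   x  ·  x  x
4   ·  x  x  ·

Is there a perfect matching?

One maximum matching: 1–D, 2–C, 3–A, 4–B.
All 4 left vertices are covered.

Yes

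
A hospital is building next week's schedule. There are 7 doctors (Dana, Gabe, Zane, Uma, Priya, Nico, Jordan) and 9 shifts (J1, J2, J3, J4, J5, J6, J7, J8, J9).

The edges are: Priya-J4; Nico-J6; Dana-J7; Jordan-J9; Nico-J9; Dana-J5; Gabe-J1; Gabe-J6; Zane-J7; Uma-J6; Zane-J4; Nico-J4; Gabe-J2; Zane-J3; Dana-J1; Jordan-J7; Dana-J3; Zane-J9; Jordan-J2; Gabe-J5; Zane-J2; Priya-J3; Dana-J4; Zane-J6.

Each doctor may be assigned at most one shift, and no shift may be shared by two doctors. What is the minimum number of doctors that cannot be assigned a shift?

0

A valid assignment of size 7: Dana-J7, Gabe-J5, Zane-J2, Uma-J6, Priya-J3, Nico-J4, Jordan-J9.
This saturates every doctor, so 7 is the maximum.
That matches 7 of the 7, leaving 0 unmatched; no matching can do better.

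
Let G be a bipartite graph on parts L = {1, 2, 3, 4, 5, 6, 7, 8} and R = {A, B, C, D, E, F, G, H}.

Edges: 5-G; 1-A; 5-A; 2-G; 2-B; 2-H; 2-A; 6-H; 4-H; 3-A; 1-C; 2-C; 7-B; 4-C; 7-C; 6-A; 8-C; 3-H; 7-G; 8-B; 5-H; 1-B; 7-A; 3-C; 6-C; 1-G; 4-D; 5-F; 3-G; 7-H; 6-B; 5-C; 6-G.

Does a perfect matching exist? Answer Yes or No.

No

The set {1, 2, 3, 6, 7, 8} has only 5 neighbours ({A, B, C, G, H}), so by Hall's theorem at most 7 of the 8 left vertices can be matched.
Hence no matching covers every left vertex.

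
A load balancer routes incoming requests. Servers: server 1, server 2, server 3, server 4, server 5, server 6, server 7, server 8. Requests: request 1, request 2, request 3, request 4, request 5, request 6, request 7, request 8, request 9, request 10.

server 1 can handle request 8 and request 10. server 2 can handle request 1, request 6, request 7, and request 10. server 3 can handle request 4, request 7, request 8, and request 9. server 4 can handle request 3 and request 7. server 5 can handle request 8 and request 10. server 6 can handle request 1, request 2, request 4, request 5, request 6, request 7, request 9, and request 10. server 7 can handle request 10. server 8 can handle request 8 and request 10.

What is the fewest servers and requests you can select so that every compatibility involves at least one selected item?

{server 2, server 3, server 4, server 6, request 8, request 10} is a vertex cover of size 6: every edge has an endpoint in this set.
No smaller cover exists because server 1–request 10, server 2–request 6, server 3–request 9, server 4–request 3, server 5–request 8, server 6–request 7 is a matching of size 6, and a cover must include an endpoint of each of these disjoint edges (König's theorem).

6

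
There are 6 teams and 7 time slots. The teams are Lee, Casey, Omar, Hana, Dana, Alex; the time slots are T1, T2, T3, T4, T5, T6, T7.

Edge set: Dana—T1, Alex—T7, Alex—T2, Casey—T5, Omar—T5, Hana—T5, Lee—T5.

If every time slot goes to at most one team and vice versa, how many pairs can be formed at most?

One maximum matching: Lee-T5, Dana-T1, Alex-T7.
The set {Lee, Casey, Omar, Hana} has only 1 neighbour ({T5}), so by Hall's theorem at most 3 of the 6 teams can be matched.

3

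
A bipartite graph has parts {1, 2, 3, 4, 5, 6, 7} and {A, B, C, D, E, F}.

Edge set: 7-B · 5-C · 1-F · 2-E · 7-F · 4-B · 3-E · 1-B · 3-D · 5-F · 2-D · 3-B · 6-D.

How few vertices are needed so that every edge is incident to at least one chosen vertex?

{5, B, D, E, F} is a vertex cover of size 5: every edge has an endpoint in this set.
No smaller cover exists because 1–F, 2–D, 3–E, 4–B, 5–C is a matching of size 5, and a cover must include an endpoint of each of these disjoint edges (König's theorem).

5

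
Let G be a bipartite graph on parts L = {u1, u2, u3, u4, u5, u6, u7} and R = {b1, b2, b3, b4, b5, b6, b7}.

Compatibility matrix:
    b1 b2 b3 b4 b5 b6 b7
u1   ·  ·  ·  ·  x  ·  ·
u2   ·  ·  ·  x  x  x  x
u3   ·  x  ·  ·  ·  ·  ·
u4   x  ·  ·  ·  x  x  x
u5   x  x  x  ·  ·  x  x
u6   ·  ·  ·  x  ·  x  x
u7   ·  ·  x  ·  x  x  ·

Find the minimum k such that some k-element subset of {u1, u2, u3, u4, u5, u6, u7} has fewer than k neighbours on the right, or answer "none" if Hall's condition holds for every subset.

A matching saturating every left vertex exists, for instance u1→b5, u2→b6, u3→b2, u4→b1, u5→b7, u6→b4, u7→b3.
By Hall's marriage theorem, this means |N(S)| ≥ |S| for every subset S, so no violating subset exists.

none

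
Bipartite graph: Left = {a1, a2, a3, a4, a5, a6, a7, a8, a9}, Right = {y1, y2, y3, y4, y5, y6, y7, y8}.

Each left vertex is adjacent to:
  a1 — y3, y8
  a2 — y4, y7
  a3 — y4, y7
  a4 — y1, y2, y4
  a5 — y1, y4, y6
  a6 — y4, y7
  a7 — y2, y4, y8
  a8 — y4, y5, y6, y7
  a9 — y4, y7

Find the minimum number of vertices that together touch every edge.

{a1, a4, a5, a7, a8, y4, y7} is a vertex cover of size 7: every edge has an endpoint in this set.
No smaller cover exists because a1–y3, a2–y4, a3–y7, a4–y2, a5–y1, a7–y8, a8–y5 is a matching of size 7, and a cover must include an endpoint of each of these disjoint edges (König's theorem).

7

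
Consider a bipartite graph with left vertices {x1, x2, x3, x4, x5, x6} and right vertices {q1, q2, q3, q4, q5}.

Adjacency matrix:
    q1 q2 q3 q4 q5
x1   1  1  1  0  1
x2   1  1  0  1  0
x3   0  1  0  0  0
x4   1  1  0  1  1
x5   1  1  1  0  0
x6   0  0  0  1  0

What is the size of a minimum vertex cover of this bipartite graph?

5

The 5 edges x1–q5, x2–q1, x3–q2, x4–q4, x5–q3 form a matching, so any vertex cover needs at least 5 vertices (one per matched edge).
Conversely {q1, q2, q3, q4, q5} meets every edge and has exactly 5 vertices, so 5 is optimal.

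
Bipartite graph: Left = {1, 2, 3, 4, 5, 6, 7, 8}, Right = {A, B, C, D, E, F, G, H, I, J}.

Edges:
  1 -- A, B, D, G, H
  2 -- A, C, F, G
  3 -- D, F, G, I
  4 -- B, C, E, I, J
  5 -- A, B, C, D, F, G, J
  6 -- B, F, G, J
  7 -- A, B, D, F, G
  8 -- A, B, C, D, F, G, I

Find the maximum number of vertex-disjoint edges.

For example, pair 1–H, 2–C, 3–F, 4–E, 5–J, 6–B, 7–A, 8–G.
This saturates every left vertex, so 8 is the maximum.

8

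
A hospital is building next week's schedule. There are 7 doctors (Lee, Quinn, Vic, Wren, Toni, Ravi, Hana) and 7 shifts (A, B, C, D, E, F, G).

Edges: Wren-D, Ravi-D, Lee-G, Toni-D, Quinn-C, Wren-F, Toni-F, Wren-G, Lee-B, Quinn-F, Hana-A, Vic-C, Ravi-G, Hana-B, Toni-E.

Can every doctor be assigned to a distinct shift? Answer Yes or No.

For example, pair Lee→B, Quinn→F, Vic→C, Wren→D, Toni→E, Ravi→G, Hana→A.
All 7 doctors are covered.

Yes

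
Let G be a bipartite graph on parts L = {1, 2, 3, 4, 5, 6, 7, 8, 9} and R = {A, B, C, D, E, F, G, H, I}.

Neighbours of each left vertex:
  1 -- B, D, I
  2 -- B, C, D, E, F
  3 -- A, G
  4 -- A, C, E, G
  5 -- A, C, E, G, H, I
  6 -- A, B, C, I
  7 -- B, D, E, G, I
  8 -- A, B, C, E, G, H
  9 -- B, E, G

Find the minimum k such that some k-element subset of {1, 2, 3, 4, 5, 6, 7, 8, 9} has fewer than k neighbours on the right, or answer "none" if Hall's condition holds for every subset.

A matching saturating every left vertex exists, for instance 1→D, 2→F, 3→A, 4→C, 5→H, 6→I, 7→E, 8→G, 9→B.
By Hall's marriage theorem, this means |N(S)| ≥ |S| for every subset S, so no violating subset exists.

none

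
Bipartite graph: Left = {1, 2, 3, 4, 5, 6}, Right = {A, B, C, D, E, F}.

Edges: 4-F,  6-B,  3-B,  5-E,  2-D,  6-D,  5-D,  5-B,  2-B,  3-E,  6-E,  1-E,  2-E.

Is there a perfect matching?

No

The set {1, 2, 3, 5, 6} has only 3 neighbours ({B, D, E}), so by Hall's theorem at most 4 of the 6 left vertices can be matched.
Hence no matching covers every left vertex.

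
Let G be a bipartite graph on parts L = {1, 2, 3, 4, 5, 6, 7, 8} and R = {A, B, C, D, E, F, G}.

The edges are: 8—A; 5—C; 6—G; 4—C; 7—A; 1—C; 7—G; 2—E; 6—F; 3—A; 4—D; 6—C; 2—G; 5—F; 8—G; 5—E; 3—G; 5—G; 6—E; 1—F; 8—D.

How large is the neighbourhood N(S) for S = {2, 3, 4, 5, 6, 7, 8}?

The union of neighbours of {2, 3, 4, 5, 6, 7, 8} is {A, C, D, E, F, G}, which has 6 elements.
Since |N(S)| = 6 < |S| = 7, Hall's condition fails for this subset.

6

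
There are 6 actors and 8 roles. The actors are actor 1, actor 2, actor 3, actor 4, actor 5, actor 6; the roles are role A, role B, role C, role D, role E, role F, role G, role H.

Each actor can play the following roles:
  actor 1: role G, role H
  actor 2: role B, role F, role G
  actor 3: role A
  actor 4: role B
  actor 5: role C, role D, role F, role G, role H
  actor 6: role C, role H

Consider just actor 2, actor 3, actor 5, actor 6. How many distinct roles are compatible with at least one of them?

7

The union of neighbours of {actor 2, actor 3, actor 5, actor 6} is {role A, role B, role C, role D, role F, role G, role H}, which has 7 elements.
Since |N(S)| = 7 ≥ |S| = 4, Hall's condition holds for this subset.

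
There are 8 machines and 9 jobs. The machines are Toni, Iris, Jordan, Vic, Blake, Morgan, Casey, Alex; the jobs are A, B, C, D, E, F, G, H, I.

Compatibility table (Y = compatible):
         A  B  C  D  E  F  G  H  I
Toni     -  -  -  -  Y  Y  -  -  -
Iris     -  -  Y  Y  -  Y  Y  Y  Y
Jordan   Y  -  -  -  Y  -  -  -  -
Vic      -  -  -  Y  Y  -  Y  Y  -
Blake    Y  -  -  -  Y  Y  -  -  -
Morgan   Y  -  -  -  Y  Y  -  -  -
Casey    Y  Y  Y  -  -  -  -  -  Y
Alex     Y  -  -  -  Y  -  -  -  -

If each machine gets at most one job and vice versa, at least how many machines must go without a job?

2

A valid assignment of size 6: Toni-F, Iris-G, Jordan-A, Vic-D, Blake-E, Casey-I.
The set {Toni, Jordan, Blake, Morgan, Alex} has only 3 neighbours ({A, E, F}), so by Hall's theorem at most 6 of the 8 machines can be matched.
That matches 6 of the 8, leaving 2 unmatched; no matching can do better.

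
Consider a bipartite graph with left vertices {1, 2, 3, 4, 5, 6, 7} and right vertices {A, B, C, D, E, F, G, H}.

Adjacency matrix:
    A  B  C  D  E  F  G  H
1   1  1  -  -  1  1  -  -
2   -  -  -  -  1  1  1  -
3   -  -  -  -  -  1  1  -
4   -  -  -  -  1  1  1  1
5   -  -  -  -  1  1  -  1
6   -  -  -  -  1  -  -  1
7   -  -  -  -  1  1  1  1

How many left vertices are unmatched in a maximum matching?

2

For example, pair 1–B, 2–G, 3–F, 4–E, 5–H.
The set {2, 3, 4, 5, 6, 7} has only 4 neighbours ({E, F, G, H}), so by Hall's theorem at most 5 of the 7 left vertices can be matched.
That matches 5 of the 7, leaving 2 unmatched; no matching can do better.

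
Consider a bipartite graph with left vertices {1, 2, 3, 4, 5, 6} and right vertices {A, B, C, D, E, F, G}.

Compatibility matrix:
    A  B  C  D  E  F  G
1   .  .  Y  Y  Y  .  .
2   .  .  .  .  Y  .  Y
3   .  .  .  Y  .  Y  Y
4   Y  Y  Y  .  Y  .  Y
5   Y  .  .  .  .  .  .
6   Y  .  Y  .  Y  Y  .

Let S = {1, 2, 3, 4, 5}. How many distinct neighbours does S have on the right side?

The union of neighbours of {1, 2, 3, 4, 5} is {A, B, C, D, E, F, G}, which has 7 elements.
Since |N(S)| = 7 ≥ |S| = 5, Hall's condition holds for this subset.

7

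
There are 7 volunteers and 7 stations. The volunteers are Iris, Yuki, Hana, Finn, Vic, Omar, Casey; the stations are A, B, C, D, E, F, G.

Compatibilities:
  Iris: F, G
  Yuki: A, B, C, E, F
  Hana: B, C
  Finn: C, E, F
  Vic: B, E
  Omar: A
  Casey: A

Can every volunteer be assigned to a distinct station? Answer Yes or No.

No

The set {Omar, Casey} has only 1 neighbour ({A}), so by Hall's theorem at most 6 of the 7 volunteers can be matched.
Hence no matching covers every volunteer.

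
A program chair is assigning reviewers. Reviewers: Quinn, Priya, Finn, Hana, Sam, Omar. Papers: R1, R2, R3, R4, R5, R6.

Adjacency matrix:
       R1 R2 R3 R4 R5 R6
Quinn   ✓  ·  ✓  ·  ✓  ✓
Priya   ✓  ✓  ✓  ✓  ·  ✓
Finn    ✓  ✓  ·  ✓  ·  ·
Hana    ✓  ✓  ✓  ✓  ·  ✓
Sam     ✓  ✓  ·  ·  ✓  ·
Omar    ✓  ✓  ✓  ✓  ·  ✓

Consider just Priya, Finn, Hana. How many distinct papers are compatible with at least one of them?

5

The union of neighbours of {Priya, Finn, Hana} is {R1, R2, R3, R4, R6}, which has 5 elements.
Since |N(S)| = 5 ≥ |S| = 3, Hall's condition holds for this subset.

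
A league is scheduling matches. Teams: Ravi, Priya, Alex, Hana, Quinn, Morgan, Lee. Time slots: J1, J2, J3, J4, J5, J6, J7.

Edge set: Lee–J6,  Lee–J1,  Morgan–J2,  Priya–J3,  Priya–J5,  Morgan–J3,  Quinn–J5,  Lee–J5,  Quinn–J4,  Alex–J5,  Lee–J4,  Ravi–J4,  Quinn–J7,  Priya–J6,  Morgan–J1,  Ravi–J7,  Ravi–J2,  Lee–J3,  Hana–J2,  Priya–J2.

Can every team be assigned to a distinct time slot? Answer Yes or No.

Yes

A valid assignment of size 7: Ravi-J4, Priya-J3, Alex-J5, Hana-J2, Quinn-J7, Morgan-J1, Lee-J6.
Every team is matched, so this is a perfect matching.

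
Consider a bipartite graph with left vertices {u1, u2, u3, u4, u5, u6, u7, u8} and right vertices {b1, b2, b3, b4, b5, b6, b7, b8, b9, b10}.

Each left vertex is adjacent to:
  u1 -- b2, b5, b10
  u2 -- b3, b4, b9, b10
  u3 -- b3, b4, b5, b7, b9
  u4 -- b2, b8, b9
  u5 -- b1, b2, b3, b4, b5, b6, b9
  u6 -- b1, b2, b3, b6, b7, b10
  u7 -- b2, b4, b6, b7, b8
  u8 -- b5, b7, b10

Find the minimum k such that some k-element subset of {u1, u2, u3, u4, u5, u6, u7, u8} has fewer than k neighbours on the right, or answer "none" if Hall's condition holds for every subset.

none

A matching saturating every left vertex exists, for instance u1→b2, u2→b3, u3→b4, u4→b8, u5→b1, u6→b7, u7→b6, u8→b5.
By Hall's marriage theorem, this means |N(S)| ≥ |S| for every subset S, so no violating subset exists.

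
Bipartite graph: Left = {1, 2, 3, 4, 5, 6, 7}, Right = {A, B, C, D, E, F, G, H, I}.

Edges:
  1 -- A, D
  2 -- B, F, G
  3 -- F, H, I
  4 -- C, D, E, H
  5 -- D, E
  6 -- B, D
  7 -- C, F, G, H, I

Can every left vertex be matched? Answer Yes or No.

Yes

For example, pair 1→D, 2→F, 3→H, 4→C, 5→E, 6→B, 7→G.
All 7 left vertices are covered.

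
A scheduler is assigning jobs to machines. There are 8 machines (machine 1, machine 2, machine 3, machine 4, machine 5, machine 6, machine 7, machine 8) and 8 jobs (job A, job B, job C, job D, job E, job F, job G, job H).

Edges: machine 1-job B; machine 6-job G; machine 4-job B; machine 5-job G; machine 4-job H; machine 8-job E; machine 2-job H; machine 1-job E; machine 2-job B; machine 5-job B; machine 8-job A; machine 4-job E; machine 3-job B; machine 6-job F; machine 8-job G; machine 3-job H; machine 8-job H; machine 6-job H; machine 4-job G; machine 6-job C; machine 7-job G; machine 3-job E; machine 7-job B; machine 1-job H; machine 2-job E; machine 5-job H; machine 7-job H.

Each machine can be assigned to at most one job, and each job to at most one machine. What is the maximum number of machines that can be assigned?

6

For example, pair machine 1-job B, machine 2-job E, machine 3-job H, machine 4-job G, machine 6-job F, machine 8-job A.
The set {machine 1, machine 2, machine 3, machine 4, machine 5, machine 7} has only 4 neighbours ({job B, job E, job G, job H}), so by Hall's theorem at most 6 of the 8 machines can be matched.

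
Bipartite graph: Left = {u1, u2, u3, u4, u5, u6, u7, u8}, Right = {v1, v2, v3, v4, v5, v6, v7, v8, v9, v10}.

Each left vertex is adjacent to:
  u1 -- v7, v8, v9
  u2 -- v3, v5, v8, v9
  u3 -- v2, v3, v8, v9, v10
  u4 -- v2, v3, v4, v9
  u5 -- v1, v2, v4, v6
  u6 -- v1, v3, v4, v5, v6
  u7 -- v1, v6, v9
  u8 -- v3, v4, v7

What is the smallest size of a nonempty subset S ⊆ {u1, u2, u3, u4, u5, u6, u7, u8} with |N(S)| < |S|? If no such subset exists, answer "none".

none

A matching saturating every left vertex exists, for instance u1→v9, u2→v8, u3→v10, u4→v2, u5→v1, u6→v3, u7→v6, u8→v7.
By Hall's marriage theorem, this means |N(S)| ≥ |S| for every subset S, so no violating subset exists.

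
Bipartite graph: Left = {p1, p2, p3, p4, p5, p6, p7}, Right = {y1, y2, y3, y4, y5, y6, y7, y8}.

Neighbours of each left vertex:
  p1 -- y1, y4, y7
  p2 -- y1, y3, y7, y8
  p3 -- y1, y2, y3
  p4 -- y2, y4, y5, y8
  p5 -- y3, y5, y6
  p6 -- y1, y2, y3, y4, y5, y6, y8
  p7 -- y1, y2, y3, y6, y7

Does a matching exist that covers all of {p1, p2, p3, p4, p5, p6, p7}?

A valid assignment of size 7: p1–y1, p2–y3, p3–y2, p4–y8, p5–y6, p6–y4, p7–y7.
All 7 left vertices are covered.

Yes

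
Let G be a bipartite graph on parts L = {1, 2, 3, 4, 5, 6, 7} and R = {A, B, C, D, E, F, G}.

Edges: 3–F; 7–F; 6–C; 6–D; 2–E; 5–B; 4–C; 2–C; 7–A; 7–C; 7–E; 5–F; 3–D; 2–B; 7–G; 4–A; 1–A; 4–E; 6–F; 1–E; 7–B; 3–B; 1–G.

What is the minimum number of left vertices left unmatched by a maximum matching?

For example, pair 1–E, 2–B, 3–D, 4–A, 5–F, 6–C, 7–G.
All 7 left vertices are matched, so no larger matching exists.
That matches 7 of the 7, leaving 0 unmatched; no matching can do better.

0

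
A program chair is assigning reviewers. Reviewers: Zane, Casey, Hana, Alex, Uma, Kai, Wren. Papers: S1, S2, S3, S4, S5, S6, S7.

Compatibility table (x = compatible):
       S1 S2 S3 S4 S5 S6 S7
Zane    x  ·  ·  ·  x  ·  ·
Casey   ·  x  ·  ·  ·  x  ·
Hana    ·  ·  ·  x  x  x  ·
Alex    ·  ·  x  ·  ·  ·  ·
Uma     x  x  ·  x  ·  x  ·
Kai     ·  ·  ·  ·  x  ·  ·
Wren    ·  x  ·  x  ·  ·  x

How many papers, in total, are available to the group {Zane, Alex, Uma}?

The union of neighbours of {Zane, Alex, Uma} is {S1, S2, S3, S4, S5, S6}, which has 6 elements.
Since |N(S)| = 6 ≥ |S| = 3, Hall's condition holds for this subset.

6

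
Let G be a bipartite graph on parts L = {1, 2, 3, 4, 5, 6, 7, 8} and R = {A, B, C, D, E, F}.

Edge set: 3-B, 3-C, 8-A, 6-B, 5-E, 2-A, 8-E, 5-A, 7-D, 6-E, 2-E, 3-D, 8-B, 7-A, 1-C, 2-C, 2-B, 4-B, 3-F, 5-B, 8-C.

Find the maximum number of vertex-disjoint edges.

One maximum matching: 1-C, 2-A, 3-F, 4-B, 5-E, 7-D.
The set {1, 2, 4, 5, 6, 8} has only 4 neighbours ({A, B, C, E}), so by Hall's theorem at most 6 of the 8 left vertices can be matched.

6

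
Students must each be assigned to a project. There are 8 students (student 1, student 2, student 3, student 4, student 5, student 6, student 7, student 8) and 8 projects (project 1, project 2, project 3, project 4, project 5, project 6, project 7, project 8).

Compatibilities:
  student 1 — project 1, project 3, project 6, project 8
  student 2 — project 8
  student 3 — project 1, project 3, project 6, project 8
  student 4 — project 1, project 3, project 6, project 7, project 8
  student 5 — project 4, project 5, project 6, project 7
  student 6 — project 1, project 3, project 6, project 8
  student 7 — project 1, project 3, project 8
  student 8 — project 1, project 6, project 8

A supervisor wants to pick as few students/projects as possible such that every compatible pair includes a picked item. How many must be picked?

6

A maximum matching has 6 edges (e.g. student 1–project 3, student 2–project 8, student 3–project 6, student 4–project 7, student 5–project 4, student 6–project 1).
By König's theorem the minimum vertex cover has the same size. One such cover is {student 4, student 5, project 1, project 3, project 6, project 8}.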